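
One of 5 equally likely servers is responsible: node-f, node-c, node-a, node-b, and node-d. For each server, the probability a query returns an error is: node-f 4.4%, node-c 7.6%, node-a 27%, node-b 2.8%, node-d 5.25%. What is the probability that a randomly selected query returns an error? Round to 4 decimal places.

Since the prior is uniform, the posterior is proportional to the likelihood:
  node-f: 0.044
  node-c: 0.076
  node-a: 0.27
  node-b: 0.028
  node-d: 0.0525
P(error) = (1/5) × (0.044 + 0.076 + 0.27 + 0.028 + 0.0525) = 0.4705/5 ≈ 0.0941.

0.0941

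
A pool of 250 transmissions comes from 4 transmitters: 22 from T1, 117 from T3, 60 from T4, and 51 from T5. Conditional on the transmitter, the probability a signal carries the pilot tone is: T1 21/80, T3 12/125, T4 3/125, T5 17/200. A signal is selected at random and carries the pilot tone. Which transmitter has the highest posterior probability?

T3

Prior × likelihood for each hypothesis:
  T1: 0.088 × 0.2625 = 0.0231
  T3: 0.468 × 0.096 = 0.044928
  T4: 0.24 × 0.024 = 0.00576
  T5: 0.204 × 0.085 = 0.01734
Sum = 0.091128.
Largest term belongs to T3, so T3 is most probable.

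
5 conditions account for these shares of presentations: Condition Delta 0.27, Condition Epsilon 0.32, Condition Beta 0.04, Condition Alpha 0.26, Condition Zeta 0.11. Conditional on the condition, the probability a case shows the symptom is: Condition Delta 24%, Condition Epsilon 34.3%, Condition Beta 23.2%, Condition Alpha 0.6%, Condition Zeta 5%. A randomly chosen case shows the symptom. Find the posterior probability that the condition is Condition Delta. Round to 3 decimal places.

Compute prior × likelihood for every hypothesis:
  Condition Delta: 0.27 × 0.24 = 0.0648
  Condition Epsilon: 0.32 × 0.343 = 0.10976
  Condition Beta: 0.04 × 0.232 = 0.00928
  Condition Alpha: 0.26 × 0.006 = 0.00156
  Condition Zeta: 0.11 × 0.05 = 0.0055
Total = 0.1909.
P(Condition Delta | evidence) = 0.0648 / 0.1909 ≈ 0.339.

0.339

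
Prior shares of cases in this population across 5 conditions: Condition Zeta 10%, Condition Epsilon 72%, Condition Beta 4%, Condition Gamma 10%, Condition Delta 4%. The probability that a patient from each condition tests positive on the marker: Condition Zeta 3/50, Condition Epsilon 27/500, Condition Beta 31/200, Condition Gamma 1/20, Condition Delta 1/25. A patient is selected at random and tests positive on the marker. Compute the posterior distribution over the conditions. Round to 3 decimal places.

Condition Zeta 0.104, Condition Epsilon 0.674, Condition Beta 0.107, Condition Gamma 0.087, Condition Delta 0.028

Prior × likelihood for each hypothesis:
  Condition Zeta: 0.1 × 0.06 = 0.006
  Condition Epsilon: 0.72 × 0.054 = 0.03888
  Condition Beta: 0.04 × 0.155 = 0.0062
  Condition Gamma: 0.1 × 0.05 = 0.005
  Condition Delta: 0.04 × 0.04 = 0.0016
Normalizing constant = 0.05768.
P(Condition Zeta | marker-positive) = 0.006/0.05768 ≈ 0.104
P(Condition Epsilon | marker-positive) = 0.03888/0.05768 ≈ 0.674
P(Condition Beta | marker-positive) = 0.0062/0.05768 ≈ 0.107
P(Condition Gamma | marker-positive) = 0.005/0.05768 ≈ 0.087
P(Condition Delta | marker-positive) = 0.0016/0.05768 ≈ 0.028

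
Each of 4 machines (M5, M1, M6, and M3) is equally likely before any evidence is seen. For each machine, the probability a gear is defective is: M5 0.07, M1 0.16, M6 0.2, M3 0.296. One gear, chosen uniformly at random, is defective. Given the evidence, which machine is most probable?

M3

Since the prior is uniform, the posterior is proportional to the likelihood:
  M5: 0.07
  M1: 0.16
  M6: 0.2
  M3: 0.296
Sum = 0.726.
Largest term belongs to M3, so M3 is most probable.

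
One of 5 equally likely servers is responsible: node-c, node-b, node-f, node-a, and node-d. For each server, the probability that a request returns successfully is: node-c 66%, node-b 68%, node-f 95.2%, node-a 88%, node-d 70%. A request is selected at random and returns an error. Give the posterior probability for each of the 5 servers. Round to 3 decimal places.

Taking complements, P(error | each) = node-c 0.34, node-b 0.32, node-f 0.048, node-a 0.12, node-d 0.3.
With a uniform prior (1/5 each), posterior ∝ likelihood:
  node-c: 0.34
  node-b: 0.32
  node-f: 0.048
  node-a: 0.12
  node-d: 0.3
Total = 1.128.
P(node-c | error) = 0.34/1.128 ≈ 0.301
P(node-b | error) = 0.32/1.128 ≈ 0.284
P(node-f | error) = 0.048/1.128 ≈ 0.043
P(node-a | error) = 0.12/1.128 ≈ 0.106
P(node-d | error) = 0.3/1.128 ≈ 0.266

node-c 0.301, node-b 0.284, node-f 0.043, node-a 0.106, node-d 0.266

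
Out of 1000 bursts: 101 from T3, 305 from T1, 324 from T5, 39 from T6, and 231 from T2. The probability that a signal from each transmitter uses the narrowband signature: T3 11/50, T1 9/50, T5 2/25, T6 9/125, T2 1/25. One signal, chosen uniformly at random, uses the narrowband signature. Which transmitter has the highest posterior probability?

T1

Unnormalized posteriors (prior × likelihood):
  T3: 0.101 × 0.22 = 0.02222
  T1: 0.305 × 0.18 = 0.0549
  T5: 0.324 × 0.08 = 0.02592
  T6: 0.039 × 0.072 = 0.002808
  T2: 0.231 × 0.04 = 0.00924
Sum = 0.115088.
Largest term belongs to T1, so T1 is most probable.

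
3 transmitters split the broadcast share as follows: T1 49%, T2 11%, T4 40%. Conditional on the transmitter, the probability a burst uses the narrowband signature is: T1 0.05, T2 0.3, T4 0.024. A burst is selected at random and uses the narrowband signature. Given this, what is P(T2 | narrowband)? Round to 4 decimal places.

0.4918

Compute prior × likelihood for every hypothesis:
  T1: 0.49 × 0.05 = 0.0245
  T2: 0.11 × 0.3 = 0.033
  T4: 0.4 × 0.024 = 0.0096
Total = 0.0671.
P(T2 | evidence) = 0.033 / 0.0671 ≈ 0.4918.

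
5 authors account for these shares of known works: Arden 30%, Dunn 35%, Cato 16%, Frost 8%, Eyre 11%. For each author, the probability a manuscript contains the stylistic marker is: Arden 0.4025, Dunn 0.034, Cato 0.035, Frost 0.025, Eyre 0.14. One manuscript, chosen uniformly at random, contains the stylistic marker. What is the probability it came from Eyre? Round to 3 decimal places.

Compute prior × likelihood for every hypothesis:
  Arden: 0.3 × 0.4025 = 0.12075
  Dunn: 0.35 × 0.034 = 0.0119
  Cato: 0.16 × 0.035 = 0.0056
  Frost: 0.08 × 0.025 = 0.002
  Eyre: 0.11 × 0.14 = 0.0154
Normalizing constant = 0.15565.
P(Eyre | evidence) = 0.0154 / 0.15565 ≈ 0.099.

0.099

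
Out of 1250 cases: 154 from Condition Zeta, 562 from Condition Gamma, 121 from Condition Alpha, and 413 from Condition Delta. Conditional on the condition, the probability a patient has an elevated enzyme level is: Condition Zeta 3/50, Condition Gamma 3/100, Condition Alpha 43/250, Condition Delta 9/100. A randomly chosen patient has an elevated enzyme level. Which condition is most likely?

Condition Delta

Compute prior × likelihood for every hypothesis:
  Condition Zeta: 0.1232 × 0.06 = 0.007392
  Condition Gamma: 0.4496 × 0.03 = 0.013488
  Condition Alpha: 0.0968 × 0.172 = 0.0166496
  Condition Delta: 0.3304 × 0.09 = 0.029736
Sum = 0.0672656.
Largest term belongs to Condition Delta, so Condition Delta is most probable.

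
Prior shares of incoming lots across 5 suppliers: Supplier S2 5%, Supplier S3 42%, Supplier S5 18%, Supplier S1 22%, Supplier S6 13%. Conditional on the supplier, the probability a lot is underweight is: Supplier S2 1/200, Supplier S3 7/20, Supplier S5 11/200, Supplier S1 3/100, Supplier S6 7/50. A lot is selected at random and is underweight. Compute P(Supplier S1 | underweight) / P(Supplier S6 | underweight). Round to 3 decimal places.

Prior × likelihood for each hypothesis:
  Supplier S2: 0.05 × 0.005 = 0.00025
  Supplier S3: 0.42 × 0.35 = 0.147
  Supplier S5: 0.18 × 0.055 = 0.0099
  Supplier S1: 0.22 × 0.03 = 0.0066
  Supplier S6: 0.13 × 0.14 = 0.0182
Normalizing constant = 0.18195.
The ratio is 0.0066 / 0.0182 (the normalizer cancels) = 0.363.

0.363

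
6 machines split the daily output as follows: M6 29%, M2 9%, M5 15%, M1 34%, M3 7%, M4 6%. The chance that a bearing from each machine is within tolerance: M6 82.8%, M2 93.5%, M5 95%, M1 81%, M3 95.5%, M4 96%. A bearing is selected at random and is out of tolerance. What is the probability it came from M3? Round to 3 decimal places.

Taking complements, P(oversize | each) = M6 0.172, M2 0.065, M5 0.05, M1 0.19, M3 0.045, M4 0.04.
Compute prior × likelihood for every hypothesis:
  M6: 0.29 × 0.172 = 0.04988
  M2: 0.09 × 0.065 = 0.00585
  M5: 0.15 × 0.05 = 0.0075
  M1: 0.34 × 0.19 = 0.0646
  M3: 0.07 × 0.045 = 0.00315
  M4: 0.06 × 0.04 = 0.0024
Normalizing constant = 0.13338.
P(M3 | evidence) = 0.00315 / 0.13338 ≈ 0.024.

0.024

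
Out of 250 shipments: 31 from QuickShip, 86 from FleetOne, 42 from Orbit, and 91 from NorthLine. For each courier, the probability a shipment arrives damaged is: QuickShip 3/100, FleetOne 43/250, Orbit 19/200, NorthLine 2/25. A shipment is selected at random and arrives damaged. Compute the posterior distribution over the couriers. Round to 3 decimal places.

Prior × likelihood for each hypothesis:
  QuickShip: 0.124 × 0.03 = 0.00372
  FleetOne: 0.344 × 0.172 = 0.059168
  Orbit: 0.168 × 0.095 = 0.01596
  NorthLine: 0.364 × 0.08 = 0.02912
Sum = 0.107968.
P(QuickShip | damaged) = 0.00372/0.107968 ≈ 0.034
P(FleetOne | damaged) = 0.059168/0.107968 ≈ 0.548
P(Orbit | damaged) = 0.01596/0.107968 ≈ 0.148
P(NorthLine | damaged) = 0.02912/0.107968 ≈ 0.270
(Check: 0.034+0.548+0.148+0.270 = 1.000.)

QuickShip 0.034, FleetOne 0.548, Orbit 0.148, NorthLine 0.270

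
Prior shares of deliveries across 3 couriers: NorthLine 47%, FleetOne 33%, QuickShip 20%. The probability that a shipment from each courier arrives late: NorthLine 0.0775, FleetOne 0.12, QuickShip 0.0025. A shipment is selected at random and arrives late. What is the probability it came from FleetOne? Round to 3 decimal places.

0.517

Prior × likelihood for each hypothesis:
  NorthLine: 0.47 × 0.0775 = 0.036425
  FleetOne: 0.33 × 0.12 = 0.0396
  QuickShip: 0.2 × 0.0025 = 0.0005
Normalizing constant = 0.076525.
P(FleetOne | evidence) = 0.0396 / 0.076525 ≈ 0.517.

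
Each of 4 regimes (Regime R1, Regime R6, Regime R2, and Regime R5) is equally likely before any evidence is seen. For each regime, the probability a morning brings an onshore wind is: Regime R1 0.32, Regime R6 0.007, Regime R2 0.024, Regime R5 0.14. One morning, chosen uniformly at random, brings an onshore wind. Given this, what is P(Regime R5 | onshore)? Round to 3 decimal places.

0.285

With a uniform prior (1/4 each), posterior ∝ likelihood:
  Regime R1: 0.32
  Regime R6: 0.007
  Regime R2: 0.024
  Regime R5: 0.14
Normalizing constant = 0.491.
P(Regime R5 | evidence) = 0.14 / 0.491 ≈ 0.285.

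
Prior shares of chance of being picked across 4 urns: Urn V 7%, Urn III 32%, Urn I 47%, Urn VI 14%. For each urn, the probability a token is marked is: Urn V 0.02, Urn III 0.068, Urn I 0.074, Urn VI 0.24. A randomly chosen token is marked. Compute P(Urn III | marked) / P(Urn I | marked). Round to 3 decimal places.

Unnormalized posteriors (prior × likelihood):
  Urn V: 0.07 × 0.02 = 0.0014
  Urn III: 0.32 × 0.068 = 0.02176
  Urn I: 0.47 × 0.074 = 0.03478
  Urn VI: 0.14 × 0.24 = 0.0336
Normalizing constant = 0.09154.
The ratio is 0.02176 / 0.03478 (the normalizer cancels) = 0.626.

0.626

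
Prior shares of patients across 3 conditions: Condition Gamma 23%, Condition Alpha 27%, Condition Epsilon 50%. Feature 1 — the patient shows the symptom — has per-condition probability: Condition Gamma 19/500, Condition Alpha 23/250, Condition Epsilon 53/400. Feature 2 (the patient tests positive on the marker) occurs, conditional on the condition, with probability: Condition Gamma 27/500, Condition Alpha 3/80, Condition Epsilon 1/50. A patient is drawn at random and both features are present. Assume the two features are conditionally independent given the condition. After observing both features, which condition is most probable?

Condition Epsilon

Compute prior × likelihood for every hypothesis:
  Condition Gamma: 0.23 × 0.038 × 0.054 = 0.00047196
  Condition Alpha: 0.27 × 0.092 × 0.0375 = 0.0009315
  Condition Epsilon: 0.5 × 0.1325 × 0.02 = 0.001325
Total = 0.00272846.
Largest term belongs to Condition Epsilon, so Condition Epsilon is most probable.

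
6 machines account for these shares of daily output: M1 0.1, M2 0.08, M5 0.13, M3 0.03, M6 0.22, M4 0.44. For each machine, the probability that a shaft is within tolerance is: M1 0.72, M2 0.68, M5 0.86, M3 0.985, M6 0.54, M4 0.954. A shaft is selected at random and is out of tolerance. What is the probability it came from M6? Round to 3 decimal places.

0.522

Taking complements, P(oversize | each) = M1 0.28, M2 0.32, M5 0.14, M3 0.015, M6 0.46, M4 0.046.
Compute prior × likelihood for every hypothesis:
  M1: 0.1 × 0.28 = 0.028
  M2: 0.08 × 0.32 = 0.0256
  M5: 0.13 × 0.14 = 0.0182
  M3: 0.03 × 0.015 = 0.00045
  M6: 0.22 × 0.46 = 0.1012
  M4: 0.44 × 0.046 = 0.02024
Normalizing constant = 0.19369.
P(M6 | evidence) = 0.1012 / 0.19369 ≈ 0.522.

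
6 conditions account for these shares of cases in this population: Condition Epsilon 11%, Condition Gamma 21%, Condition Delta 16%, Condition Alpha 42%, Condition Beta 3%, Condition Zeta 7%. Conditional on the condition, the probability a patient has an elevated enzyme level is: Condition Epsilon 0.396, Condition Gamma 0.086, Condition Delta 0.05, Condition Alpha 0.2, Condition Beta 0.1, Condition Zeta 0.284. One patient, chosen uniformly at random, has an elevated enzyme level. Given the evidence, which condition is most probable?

Condition Alpha

By Bayes' rule, posterior ∝ prior × likelihood:
  Condition Epsilon: 0.11 × 0.396 = 0.04356
  Condition Gamma: 0.21 × 0.086 = 0.01806
  Condition Delta: 0.16 × 0.05 = 0.008
  Condition Alpha: 0.42 × 0.2 = 0.084
  Condition Beta: 0.03 × 0.1 = 0.003
  Condition Zeta: 0.07 × 0.284 = 0.01988
Sum = 0.1765.
Largest term belongs to Condition Alpha, so Condition Alpha is most probable.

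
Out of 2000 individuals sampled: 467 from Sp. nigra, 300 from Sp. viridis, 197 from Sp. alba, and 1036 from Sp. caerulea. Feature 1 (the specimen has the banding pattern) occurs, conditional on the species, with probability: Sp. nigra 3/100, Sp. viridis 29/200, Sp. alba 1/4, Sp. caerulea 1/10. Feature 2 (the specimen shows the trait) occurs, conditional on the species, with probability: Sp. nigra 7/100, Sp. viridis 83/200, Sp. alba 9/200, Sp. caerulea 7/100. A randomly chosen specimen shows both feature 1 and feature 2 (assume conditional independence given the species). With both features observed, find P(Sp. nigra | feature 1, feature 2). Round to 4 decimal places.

Unnormalized posteriors (prior × likelihood):
  Sp. nigra: 0.2335 × 0.03 × 0.07 = 0.00049035
  Sp. viridis: 0.15 × 0.145 × 0.415 = 0.00902625
  Sp. alba: 0.0985 × 0.25 × 0.045 = 0.001108125
  Sp. caerulea: 0.518 × 0.1 × 0.07 = 0.003626
Total = 0.014250725.
P(Sp. nigra | evidence) = 0.00049035 / 0.014250725 ≈ 0.0344.

0.0344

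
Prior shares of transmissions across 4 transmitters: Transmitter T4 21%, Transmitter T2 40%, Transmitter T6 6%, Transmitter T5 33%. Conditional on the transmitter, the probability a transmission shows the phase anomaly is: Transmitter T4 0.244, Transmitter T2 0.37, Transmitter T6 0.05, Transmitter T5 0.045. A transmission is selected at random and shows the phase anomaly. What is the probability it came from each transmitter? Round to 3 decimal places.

Prior × likelihood for each hypothesis:
  Transmitter T4: 0.21 × 0.244 = 0.05124
  Transmitter T2: 0.4 × 0.37 = 0.148
  Transmitter T6: 0.06 × 0.05 = 0.003
  Transmitter T5: 0.33 × 0.045 = 0.01485
Normalizing constant = 0.21709.
P(Transmitter T4 | anomaly) = 0.05124/0.21709 ≈ 0.236
P(Transmitter T2 | anomaly) = 0.148/0.21709 ≈ 0.682
P(Transmitter T6 | anomaly) = 0.003/0.21709 ≈ 0.014
P(Transmitter T5 | anomaly) = 0.01485/0.21709 ≈ 0.068

Transmitter T4 0.236, Transmitter T2 0.682, Transmitter T6 0.014, Transmitter T5 0.068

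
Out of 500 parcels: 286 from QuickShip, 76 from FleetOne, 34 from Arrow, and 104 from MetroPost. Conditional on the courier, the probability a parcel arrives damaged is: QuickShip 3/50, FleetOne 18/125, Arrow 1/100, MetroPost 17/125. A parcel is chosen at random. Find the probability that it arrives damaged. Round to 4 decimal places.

Prior × likelihood for each hypothesis:
  QuickShip: 0.572 × 0.06 = 0.03432
  FleetOne: 0.152 × 0.144 = 0.021888
  Arrow: 0.068 × 0.01 = 0.00068
  MetroPost: 0.208 × 0.136 = 0.028288
P(damaged) = 0.03432 + 0.021888 + 0.00068 + 0.028288 = 0.085176 → 0.0852.

0.0852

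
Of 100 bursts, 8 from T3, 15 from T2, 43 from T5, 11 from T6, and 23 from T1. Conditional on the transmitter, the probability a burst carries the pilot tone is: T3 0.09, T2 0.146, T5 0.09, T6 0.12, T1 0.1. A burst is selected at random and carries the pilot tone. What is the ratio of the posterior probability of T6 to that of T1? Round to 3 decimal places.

0.574

Compute prior × likelihood for every hypothesis:
  T3: 0.08 × 0.09 = 0.0072
  T2: 0.15 × 0.146 = 0.0219
  T5: 0.43 × 0.09 = 0.0387
  T6: 0.11 × 0.12 = 0.0132
  T1: 0.23 × 0.1 = 0.023
Sum = 0.104.
The ratio is 0.0132 / 0.023 (the normalizer cancels) = 0.574.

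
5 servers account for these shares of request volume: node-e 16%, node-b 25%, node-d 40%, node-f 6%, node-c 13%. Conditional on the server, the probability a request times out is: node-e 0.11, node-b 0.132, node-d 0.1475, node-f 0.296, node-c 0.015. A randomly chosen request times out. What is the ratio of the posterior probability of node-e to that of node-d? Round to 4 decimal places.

By Bayes' rule, posterior ∝ prior × likelihood:
  node-e: 0.16 × 0.11 = 0.0176
  node-b: 0.25 × 0.132 = 0.033
  node-d: 0.4 × 0.1475 = 0.059
  node-f: 0.06 × 0.296 = 0.01776
  node-c: 0.13 × 0.015 = 0.00195
Sum = 0.12931.
The ratio is 0.0176 / 0.059 (the normalizer cancels) = 0.2983.

0.2983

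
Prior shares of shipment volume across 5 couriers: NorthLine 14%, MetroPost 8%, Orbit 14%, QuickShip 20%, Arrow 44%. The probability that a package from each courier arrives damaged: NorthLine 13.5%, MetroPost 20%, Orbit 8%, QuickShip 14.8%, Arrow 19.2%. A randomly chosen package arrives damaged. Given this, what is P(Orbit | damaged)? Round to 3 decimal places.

By Bayes' rule, posterior ∝ prior × likelihood:
  NorthLine: 0.14 × 0.135 = 0.0189
  MetroPost: 0.08 × 0.2 = 0.016
  Orbit: 0.14 × 0.08 = 0.0112
  QuickShip: 0.2 × 0.148 = 0.0296
  Arrow: 0.44 × 0.192 = 0.08448
Normalizing constant = 0.16018.
P(Orbit | evidence) = 0.0112 / 0.16018 ≈ 0.070.

0.070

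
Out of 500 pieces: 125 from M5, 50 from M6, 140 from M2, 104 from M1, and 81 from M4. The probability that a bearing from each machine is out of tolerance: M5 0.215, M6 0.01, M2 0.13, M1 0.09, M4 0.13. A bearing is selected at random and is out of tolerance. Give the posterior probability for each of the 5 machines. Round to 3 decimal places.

Unnormalized posteriors (prior × likelihood):
  M5: 0.25 × 0.215 = 0.05375
  M6: 0.1 × 0.01 = 0.001
  M2: 0.28 × 0.13 = 0.0364
  M1: 0.208 × 0.09 = 0.01872
  M4: 0.162 × 0.13 = 0.02106
Sum = 0.13093.
P(M5 | oversize) = 0.05375/0.13093 ≈ 0.411
P(M6 | oversize) = 0.001/0.13093 ≈ 0.008
P(M2 | oversize) = 0.0364/0.13093 ≈ 0.278
P(M1 | oversize) = 0.01872/0.13093 ≈ 0.143
P(M4 | oversize) = 0.02106/0.13093 ≈ 0.161
(Check: 0.411+0.008+0.278+0.143+0.161 = 1.001.)

M5 0.411, M6 0.008, M2 0.278, M1 0.143, M4 0.161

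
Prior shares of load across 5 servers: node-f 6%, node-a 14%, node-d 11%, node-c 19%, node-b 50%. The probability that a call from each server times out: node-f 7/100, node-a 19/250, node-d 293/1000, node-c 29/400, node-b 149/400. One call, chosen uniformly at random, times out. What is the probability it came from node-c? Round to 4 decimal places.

0.0557

Unnormalized posteriors (prior × likelihood):
  node-f: 0.06 × 0.07 = 0.0042
  node-a: 0.14 × 0.076 = 0.01064
  node-d: 0.11 × 0.293 = 0.03223
  node-c: 0.19 × 0.0725 = 0.013775
  node-b: 0.5 × 0.3725 = 0.18625
Normalizing constant = 0.247095.
P(node-c | evidence) = 0.013775 / 0.247095 ≈ 0.0557.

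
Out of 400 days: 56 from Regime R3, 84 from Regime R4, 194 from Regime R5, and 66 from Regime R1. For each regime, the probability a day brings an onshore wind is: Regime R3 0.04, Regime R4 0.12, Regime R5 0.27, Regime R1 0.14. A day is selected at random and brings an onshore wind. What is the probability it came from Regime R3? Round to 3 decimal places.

0.030

Prior × likelihood for each hypothesis:
  Regime R3: 0.14 × 0.04 = 0.0056
  Regime R4: 0.21 × 0.12 = 0.0252
  Regime R5: 0.485 × 0.27 = 0.13095
  Regime R1: 0.165 × 0.14 = 0.0231
Normalizing constant = 0.18485.
P(Regime R3 | evidence) = 0.0056 / 0.18485 ≈ 0.030.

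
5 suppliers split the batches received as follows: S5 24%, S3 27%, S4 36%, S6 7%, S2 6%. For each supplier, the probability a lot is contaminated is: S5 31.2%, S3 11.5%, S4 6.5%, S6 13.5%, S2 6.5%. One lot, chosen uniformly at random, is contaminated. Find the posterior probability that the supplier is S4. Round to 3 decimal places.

0.164

Compute prior × likelihood for every hypothesis:
  S5: 0.24 × 0.312 = 0.07488
  S3: 0.27 × 0.115 = 0.03105
  S4: 0.36 × 0.065 = 0.0234
  S6: 0.07 × 0.135 = 0.00945
  S2: 0.06 × 0.065 = 0.0039
Total = 0.14268.
P(S4 | evidence) = 0.0234 / 0.14268 ≈ 0.164.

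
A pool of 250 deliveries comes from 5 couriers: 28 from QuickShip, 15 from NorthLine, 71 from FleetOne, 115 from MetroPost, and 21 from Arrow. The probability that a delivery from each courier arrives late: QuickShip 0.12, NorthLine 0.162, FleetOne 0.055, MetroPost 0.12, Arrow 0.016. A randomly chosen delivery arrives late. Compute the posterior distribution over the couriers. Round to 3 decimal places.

Unnormalized posteriors (prior × likelihood):
  QuickShip: 0.112 × 0.12 = 0.01344
  NorthLine: 0.06 × 0.162 = 0.00972
  FleetOne: 0.284 × 0.055 = 0.01562
  MetroPost: 0.46 × 0.12 = 0.0552
  Arrow: 0.084 × 0.016 = 0.001344
Total = 0.095324.
P(QuickShip | late) = 0.01344/0.095324 ≈ 0.141
P(NorthLine | late) = 0.00972/0.095324 ≈ 0.102
P(FleetOne | late) = 0.01562/0.095324 ≈ 0.164
P(MetroPost | late) = 0.0552/0.095324 ≈ 0.579
P(Arrow | late) = 0.001344/0.095324 ≈ 0.014
(Check: 0.141+0.102+0.164+0.579+0.014 = 1.000.)

QuickShip 0.141, NorthLine 0.102, FleetOne 0.164, MetroPost 0.579, Arrow 0.014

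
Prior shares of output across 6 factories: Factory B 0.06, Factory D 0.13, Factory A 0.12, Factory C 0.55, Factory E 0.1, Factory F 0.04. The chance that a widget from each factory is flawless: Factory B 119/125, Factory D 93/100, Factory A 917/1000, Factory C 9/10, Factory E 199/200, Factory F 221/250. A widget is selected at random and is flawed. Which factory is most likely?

Taking complements, P(flawed | each) = Factory B 0.048, Factory D 0.07, Factory A 0.083, Factory C 0.1, Factory E 0.005, Factory F 0.116.
Prior × likelihood for each hypothesis:
  Factory B: 0.06 × 0.048 = 0.00288
  Factory D: 0.13 × 0.07 = 0.0091
  Factory A: 0.12 × 0.083 = 0.00996
  Factory C: 0.55 × 0.1 = 0.055
  Factory E: 0.1 × 0.005 = 0.0005
  Factory F: 0.04 × 0.116 = 0.00464
Total = 0.08208.
Largest term belongs to Factory C, so Factory C is most probable.

Factory C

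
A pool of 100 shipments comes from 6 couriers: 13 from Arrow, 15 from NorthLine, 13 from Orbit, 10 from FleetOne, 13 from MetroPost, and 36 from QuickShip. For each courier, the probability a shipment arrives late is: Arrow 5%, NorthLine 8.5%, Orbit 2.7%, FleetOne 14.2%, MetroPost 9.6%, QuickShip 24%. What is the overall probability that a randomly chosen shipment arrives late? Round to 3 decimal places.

0.136

Unnormalized posteriors (prior × likelihood):
  Arrow: 0.13 × 0.05 = 0.0065
  NorthLine: 0.15 × 0.085 = 0.01275
  Orbit: 0.13 × 0.027 = 0.00351
  FleetOne: 0.1 × 0.142 = 0.0142
  MetroPost: 0.13 × 0.096 = 0.01248
  QuickShip: 0.36 × 0.24 = 0.0864
P(late) = 0.0065 + 0.01275 + 0.00351 + 0.0142 + 0.01248 + 0.0864 = 0.13584 → 0.136.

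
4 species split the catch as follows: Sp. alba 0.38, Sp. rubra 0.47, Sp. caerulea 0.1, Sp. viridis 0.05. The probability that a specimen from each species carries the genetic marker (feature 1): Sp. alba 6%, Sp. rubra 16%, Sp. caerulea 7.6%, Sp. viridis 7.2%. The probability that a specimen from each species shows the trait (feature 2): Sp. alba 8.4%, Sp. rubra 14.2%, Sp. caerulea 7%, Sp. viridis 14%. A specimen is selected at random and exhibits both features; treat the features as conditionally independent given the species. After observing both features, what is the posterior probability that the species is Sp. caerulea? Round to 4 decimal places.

By Bayes' rule, posterior ∝ prior × likelihood:
  Sp. alba: 0.38 × 0.06 × 0.084 = 0.0019152
  Sp. rubra: 0.47 × 0.16 × 0.142 = 0.0106784
  Sp. caerulea: 0.1 × 0.076 × 0.07 = 0.000532
  Sp. viridis: 0.05 × 0.072 × 0.14 = 0.000504
Sum = 0.0136296.
P(Sp. caerulea | evidence) = 0.000532 / 0.0136296 ≈ 0.0390.

0.0390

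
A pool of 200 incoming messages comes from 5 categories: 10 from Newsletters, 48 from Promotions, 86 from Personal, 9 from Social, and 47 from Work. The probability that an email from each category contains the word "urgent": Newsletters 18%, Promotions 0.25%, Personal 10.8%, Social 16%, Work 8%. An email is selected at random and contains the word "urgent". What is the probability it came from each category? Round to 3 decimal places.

By Bayes' rule, posterior ∝ prior × likelihood:
  Newsletters: 0.05 × 0.18 = 0.009
  Promotions: 0.24 × 0.0025 = 0.0006
  Personal: 0.43 × 0.108 = 0.04644
  Social: 0.045 × 0.16 = 0.0072
  Work: 0.235 × 0.08 = 0.0188
Sum = 0.08204.
P(Newsletters | urgent-flag) = 0.009/0.08204 ≈ 0.110
P(Promotions | urgent-flag) = 0.0006/0.08204 ≈ 0.007
P(Personal | urgent-flag) = 0.04644/0.08204 ≈ 0.566
P(Social | urgent-flag) = 0.0072/0.08204 ≈ 0.088
P(Work | urgent-flag) = 0.0188/0.08204 ≈ 0.229
(Check: 0.110+0.007+0.566+0.088+0.229 = 1.000.)

Newsletters 0.110, Promotions 0.007, Personal 0.566, Social 0.088, Work 0.229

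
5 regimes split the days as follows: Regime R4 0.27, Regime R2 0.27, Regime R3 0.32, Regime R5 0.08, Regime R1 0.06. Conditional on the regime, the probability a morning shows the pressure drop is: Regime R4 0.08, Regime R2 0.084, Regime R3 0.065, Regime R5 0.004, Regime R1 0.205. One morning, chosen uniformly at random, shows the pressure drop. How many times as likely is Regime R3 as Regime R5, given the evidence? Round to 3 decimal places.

65.000

Compute prior × likelihood for every hypothesis:
  Regime R4: 0.27 × 0.08 = 0.0216
  Regime R2: 0.27 × 0.084 = 0.02268
  Regime R3: 0.32 × 0.065 = 0.0208
  Regime R5: 0.08 × 0.004 = 0.00032
  Regime R1: 0.06 × 0.205 = 0.0123
Total = 0.0777.
The ratio is 0.0208 / 0.00032 (the normalizer cancels) = 65.000.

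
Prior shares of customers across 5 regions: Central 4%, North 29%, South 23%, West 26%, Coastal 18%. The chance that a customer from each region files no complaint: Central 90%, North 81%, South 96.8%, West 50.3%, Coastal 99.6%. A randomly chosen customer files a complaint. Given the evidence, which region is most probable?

West

Taking complements, P(complaint | each) = Central 0.1, North 0.19, South 0.032, West 0.497, Coastal 0.004.
By Bayes' rule, posterior ∝ prior × likelihood:
  Central: 0.04 × 0.1 = 0.004
  North: 0.29 × 0.19 = 0.0551
  South: 0.23 × 0.032 = 0.00736
  West: 0.26 × 0.497 = 0.12922
  Coastal: 0.18 × 0.004 = 0.00072
Total = 0.1964.
Largest term belongs to West, so West is most probable.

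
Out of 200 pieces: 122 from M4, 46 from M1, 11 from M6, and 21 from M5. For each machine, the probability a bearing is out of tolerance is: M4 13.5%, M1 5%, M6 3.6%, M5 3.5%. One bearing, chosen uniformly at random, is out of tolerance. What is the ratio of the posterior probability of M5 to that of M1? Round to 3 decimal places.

0.320

Unnormalized posteriors (prior × likelihood):
  M4: 0.61 × 0.135 = 0.08235
  M1: 0.23 × 0.05 = 0.0115
  M6: 0.055 × 0.036 = 0.00198
  M5: 0.105 × 0.035 = 0.003675
Total = 0.099505.
The ratio is 0.003675 / 0.0115 (the normalizer cancels) = 0.320.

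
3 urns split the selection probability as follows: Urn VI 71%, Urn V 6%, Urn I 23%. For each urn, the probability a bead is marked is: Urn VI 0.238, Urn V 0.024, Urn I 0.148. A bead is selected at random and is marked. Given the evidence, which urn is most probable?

Urn VI

Unnormalized posteriors (prior × likelihood):
  Urn VI: 0.71 × 0.238 = 0.16898
  Urn V: 0.06 × 0.024 = 0.00144
  Urn I: 0.23 × 0.148 = 0.03404
Total = 0.20446.
Largest term belongs to Urn VI, so Urn VI is most probable.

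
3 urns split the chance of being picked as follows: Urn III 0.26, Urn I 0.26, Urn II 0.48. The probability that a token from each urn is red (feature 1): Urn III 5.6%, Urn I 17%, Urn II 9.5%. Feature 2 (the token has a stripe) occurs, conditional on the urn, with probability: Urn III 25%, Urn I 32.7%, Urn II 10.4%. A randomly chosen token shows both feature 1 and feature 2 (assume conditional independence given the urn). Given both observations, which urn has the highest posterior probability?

By Bayes' rule, posterior ∝ prior × likelihood:
  Urn III: 0.26 × 0.056 × 0.25 = 0.00364
  Urn I: 0.26 × 0.17 × 0.327 = 0.0144534
  Urn II: 0.48 × 0.095 × 0.104 = 0.0047424
Total = 0.0228358.
Largest term belongs to Urn I, so Urn I is most probable.

Urn I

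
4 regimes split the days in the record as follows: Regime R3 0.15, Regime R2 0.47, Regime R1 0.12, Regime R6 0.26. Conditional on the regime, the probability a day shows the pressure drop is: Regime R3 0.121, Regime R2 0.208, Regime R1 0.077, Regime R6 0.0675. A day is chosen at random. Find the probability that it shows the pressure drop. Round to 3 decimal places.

By Bayes' rule, posterior ∝ prior × likelihood:
  Regime R3: 0.15 × 0.121 = 0.01815
  Regime R2: 0.47 × 0.208 = 0.09776
  Regime R1: 0.12 × 0.077 = 0.00924
  Regime R6: 0.26 × 0.0675 = 0.01755
P(drop) = 0.01815 + 0.09776 + 0.00924 + 0.01755 = 0.1427 → 0.143.

0.143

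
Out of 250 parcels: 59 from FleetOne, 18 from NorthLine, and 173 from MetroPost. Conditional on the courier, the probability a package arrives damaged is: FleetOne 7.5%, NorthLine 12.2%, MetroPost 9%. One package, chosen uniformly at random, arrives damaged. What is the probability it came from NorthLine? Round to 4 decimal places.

By Bayes' rule, posterior ∝ prior × likelihood:
  FleetOne: 0.236 × 0.075 = 0.0177
  NorthLine: 0.072 × 0.122 = 0.008784
  MetroPost: 0.692 × 0.09 = 0.06228
Total = 0.088764.
P(NorthLine | evidence) = 0.008784 / 0.088764 ≈ 0.0990.

0.0990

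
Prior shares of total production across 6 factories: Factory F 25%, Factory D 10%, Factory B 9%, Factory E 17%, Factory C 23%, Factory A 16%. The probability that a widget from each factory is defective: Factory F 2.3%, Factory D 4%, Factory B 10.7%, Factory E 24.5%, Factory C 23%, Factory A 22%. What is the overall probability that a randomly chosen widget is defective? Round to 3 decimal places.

Unnormalized posteriors (prior × likelihood):
  Factory F: 0.25 × 0.023 = 0.00575
  Factory D: 0.1 × 0.04 = 0.004
  Factory B: 0.09 × 0.107 = 0.00963
  Factory E: 0.17 × 0.245 = 0.04165
  Factory C: 0.23 × 0.23 = 0.0529
  Factory A: 0.16 × 0.22 = 0.0352
P(defective) = 0.00575 + 0.004 + 0.00963 + 0.04165 + 0.0529 + 0.0352 = 0.14913 → 0.149.

0.149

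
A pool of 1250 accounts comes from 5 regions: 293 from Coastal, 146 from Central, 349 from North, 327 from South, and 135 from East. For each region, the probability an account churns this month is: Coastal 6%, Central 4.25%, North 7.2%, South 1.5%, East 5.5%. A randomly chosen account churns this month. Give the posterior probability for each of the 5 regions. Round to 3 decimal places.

Prior × likelihood for each hypothesis:
  Coastal: 0.2344 × 0.06 = 0.014064
  Central: 0.1168 × 0.0425 = 0.004964
  North: 0.2792 × 0.072 = 0.0201024
  South: 0.2616 × 0.015 = 0.003924
  East: 0.108 × 0.055 = 0.00594
Sum = 0.0489944.
P(Coastal | churn) = 0.014064/0.0489944 ≈ 0.287
P(Central | churn) = 0.004964/0.0489944 ≈ 0.101
P(North | churn) = 0.0201024/0.0489944 ≈ 0.410
P(South | churn) = 0.003924/0.0489944 ≈ 0.080
P(East | churn) = 0.00594/0.0489944 ≈ 0.121

Coastal 0.287, Central 0.101, North 0.410, South 0.080, East 0.121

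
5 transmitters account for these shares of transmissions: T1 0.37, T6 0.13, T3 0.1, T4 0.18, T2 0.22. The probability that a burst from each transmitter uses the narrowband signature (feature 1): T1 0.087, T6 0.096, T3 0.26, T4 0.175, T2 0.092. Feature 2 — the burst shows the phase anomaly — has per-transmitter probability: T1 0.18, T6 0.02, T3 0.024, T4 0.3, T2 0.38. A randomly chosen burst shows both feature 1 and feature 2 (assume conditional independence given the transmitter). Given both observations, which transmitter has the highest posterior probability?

T4

Compute prior × likelihood for every hypothesis:
  T1: 0.37 × 0.087 × 0.18 = 0.0057942
  T6: 0.13 × 0.096 × 0.02 = 0.0002496
  T3: 0.1 × 0.26 × 0.024 = 0.000624
  T4: 0.18 × 0.175 × 0.3 = 0.00945
  T2: 0.22 × 0.092 × 0.38 = 0.0076912
Total = 0.023809.
Largest term belongs to T4, so T4 is most probable.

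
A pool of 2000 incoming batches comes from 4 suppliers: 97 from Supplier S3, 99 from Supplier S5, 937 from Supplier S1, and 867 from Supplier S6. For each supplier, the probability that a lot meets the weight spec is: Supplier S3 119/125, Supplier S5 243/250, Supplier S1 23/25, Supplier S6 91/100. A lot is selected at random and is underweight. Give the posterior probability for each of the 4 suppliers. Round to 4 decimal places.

Supplier S3 0.0290, Supplier S5 0.0173, Supplier S1 0.4673, Supplier S6 0.4864

Taking complements, P(underweight | each) = Supplier S3 0.048, Supplier S5 0.028, Supplier S1 0.08, Supplier S6 0.09.
Compute prior × likelihood for every hypothesis:
  Supplier S3: 0.0485 × 0.048 = 0.002328
  Supplier S5: 0.0495 × 0.028 = 0.001386
  Supplier S1: 0.4685 × 0.08 = 0.03748
  Supplier S6: 0.4335 × 0.09 = 0.039015
Normalizing constant = 0.080209.
P(Supplier S3 | underweight) = 0.002328/0.080209 ≈ 0.0290
P(Supplier S5 | underweight) = 0.001386/0.080209 ≈ 0.0173
P(Supplier S1 | underweight) = 0.03748/0.080209 ≈ 0.4673
P(Supplier S6 | underweight) = 0.039015/0.080209 ≈ 0.4864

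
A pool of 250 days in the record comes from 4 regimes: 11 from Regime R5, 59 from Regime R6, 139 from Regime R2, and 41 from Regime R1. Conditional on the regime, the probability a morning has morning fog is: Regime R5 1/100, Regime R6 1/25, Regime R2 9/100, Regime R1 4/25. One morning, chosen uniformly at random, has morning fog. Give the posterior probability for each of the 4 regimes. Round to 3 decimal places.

Regime R5 0.005, Regime R6 0.110, Regime R2 0.581, Regime R1 0.305

Compute prior × likelihood for every hypothesis:
  Regime R5: 0.044 × 0.01 = 0.00044
  Regime R6: 0.236 × 0.04 = 0.00944
  Regime R2: 0.556 × 0.09 = 0.05004
  Regime R1: 0.164 × 0.16 = 0.02624
Sum = 0.08616.
P(Regime R5 | fog) = 0.00044/0.08616 ≈ 0.005
P(Regime R6 | fog) = 0.00944/0.08616 ≈ 0.110
P(Regime R2 | fog) = 0.05004/0.08616 ≈ 0.581
P(Regime R1 | fog) = 0.02624/0.08616 ≈ 0.305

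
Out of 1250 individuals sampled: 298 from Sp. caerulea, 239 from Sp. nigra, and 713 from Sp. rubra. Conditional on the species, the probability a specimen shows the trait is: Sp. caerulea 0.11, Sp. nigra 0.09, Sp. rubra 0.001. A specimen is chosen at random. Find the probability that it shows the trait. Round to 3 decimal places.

Prior × likelihood for each hypothesis:
  Sp. caerulea: 0.2384 × 0.11 = 0.026224
  Sp. nigra: 0.1912 × 0.09 = 0.017208
  Sp. rubra: 0.5704 × 0.001 = 0.0005704
P(trait) = 0.026224 + 0.017208 + 0.0005704 = 0.0440024 → 0.044.

0.044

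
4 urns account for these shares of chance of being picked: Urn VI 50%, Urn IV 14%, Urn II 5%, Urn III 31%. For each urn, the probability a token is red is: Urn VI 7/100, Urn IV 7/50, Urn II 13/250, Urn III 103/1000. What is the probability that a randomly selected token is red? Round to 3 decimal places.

0.089

Prior × likelihood for each hypothesis:
  Urn VI: 0.5 × 0.07 = 0.035
  Urn IV: 0.14 × 0.14 = 0.0196
  Urn II: 0.05 × 0.052 = 0.0026
  Urn III: 0.31 × 0.103 = 0.03193
P(red) = 0.035 + 0.0196 + 0.0026 + 0.03193 = 0.08913 → 0.089.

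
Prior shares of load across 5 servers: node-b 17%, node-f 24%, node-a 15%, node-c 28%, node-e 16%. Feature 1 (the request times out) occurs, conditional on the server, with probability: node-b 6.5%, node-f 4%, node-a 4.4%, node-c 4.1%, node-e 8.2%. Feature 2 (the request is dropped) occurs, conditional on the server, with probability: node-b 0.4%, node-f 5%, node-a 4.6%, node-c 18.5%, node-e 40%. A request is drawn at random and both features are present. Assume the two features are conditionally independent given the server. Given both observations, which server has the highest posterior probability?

Unnormalized posteriors (prior × likelihood):
  node-b: 0.17 × 0.065 × 0.004 = 0.0000442
  node-f: 0.24 × 0.04 × 0.05 = 0.00048
  node-a: 0.15 × 0.044 × 0.046 = 0.0003036
  node-c: 0.28 × 0.041 × 0.185 = 0.0021238
  node-e: 0.16 × 0.082 × 0.4 = 0.005248
Total = 0.0081996.
Largest term belongs to node-e, so node-e is most probable.

node-e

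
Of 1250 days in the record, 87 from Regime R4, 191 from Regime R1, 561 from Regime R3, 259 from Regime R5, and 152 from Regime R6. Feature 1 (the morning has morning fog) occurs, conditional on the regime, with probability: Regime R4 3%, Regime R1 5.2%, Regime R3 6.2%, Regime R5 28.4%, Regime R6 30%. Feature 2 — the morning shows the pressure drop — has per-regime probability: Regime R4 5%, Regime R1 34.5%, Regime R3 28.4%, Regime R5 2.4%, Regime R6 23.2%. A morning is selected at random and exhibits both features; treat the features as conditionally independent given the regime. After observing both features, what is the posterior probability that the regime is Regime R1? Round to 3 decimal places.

0.133

Prior × likelihood for each hypothesis:
  Regime R4: 0.0696 × 0.03 × 0.05 = 0.0001044
  Regime R1: 0.1528 × 0.052 × 0.345 = 0.002741232
  Regime R3: 0.4488 × 0.062 × 0.284 = 0.0079024704
  Regime R5: 0.2072 × 0.284 × 0.024 = 0.0014122752
  Regime R6: 0.1216 × 0.3 × 0.232 = 0.00846336
Total = 0.0206237376.
P(Regime R1 | evidence) = 0.002741232 / 0.0206237376 ≈ 0.133.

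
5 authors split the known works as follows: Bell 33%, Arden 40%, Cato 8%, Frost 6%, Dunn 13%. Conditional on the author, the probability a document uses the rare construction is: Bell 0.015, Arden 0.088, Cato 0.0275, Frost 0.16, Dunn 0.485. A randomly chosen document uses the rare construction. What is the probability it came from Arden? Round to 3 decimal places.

0.306

Compute prior × likelihood for every hypothesis:
  Bell: 0.33 × 0.015 = 0.00495
  Arden: 0.4 × 0.088 = 0.0352
  Cato: 0.08 × 0.0275 = 0.0022
  Frost: 0.06 × 0.16 = 0.0096
  Dunn: 0.13 × 0.485 = 0.06305
Normalizing constant = 0.115.
P(Arden | evidence) = 0.0352 / 0.115 ≈ 0.306.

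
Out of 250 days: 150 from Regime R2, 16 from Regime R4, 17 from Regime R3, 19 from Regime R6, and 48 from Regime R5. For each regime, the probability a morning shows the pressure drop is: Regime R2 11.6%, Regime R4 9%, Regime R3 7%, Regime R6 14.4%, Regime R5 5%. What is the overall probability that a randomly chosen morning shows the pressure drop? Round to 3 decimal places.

0.101

Unnormalized posteriors (prior × likelihood):
  Regime R2: 0.6 × 0.116 = 0.0696
  Regime R4: 0.064 × 0.09 = 0.00576
  Regime R3: 0.068 × 0.07 = 0.00476
  Regime R6: 0.076 × 0.144 = 0.010944
  Regime R5: 0.192 × 0.05 = 0.0096
P(drop) = 0.0696 + 0.00576 + 0.00476 + 0.010944 + 0.0096 = 0.100664 → 0.101.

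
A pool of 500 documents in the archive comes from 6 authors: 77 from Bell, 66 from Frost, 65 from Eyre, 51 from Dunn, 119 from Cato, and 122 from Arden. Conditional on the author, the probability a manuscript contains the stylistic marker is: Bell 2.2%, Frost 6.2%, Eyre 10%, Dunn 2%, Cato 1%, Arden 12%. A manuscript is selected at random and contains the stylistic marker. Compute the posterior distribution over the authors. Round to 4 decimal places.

Bell 0.0581, Frost 0.1404, Eyre 0.2231, Dunn 0.0350, Cato 0.0408, Arden 0.5025

Unnormalized posteriors (prior × likelihood):
  Bell: 0.154 × 0.022 = 0.003388
  Frost: 0.132 × 0.062 = 0.008184
  Eyre: 0.13 × 0.1 = 0.013
  Dunn: 0.102 × 0.02 = 0.00204
  Cato: 0.238 × 0.01 = 0.00238
  Arden: 0.244 × 0.12 = 0.02928
Normalizing constant = 0.058272.
P(Bell | marker) = 0.003388/0.058272 ≈ 0.0581
P(Frost | marker) = 0.008184/0.058272 ≈ 0.1404
P(Eyre | marker) = 0.013/0.058272 ≈ 0.2231
P(Dunn | marker) = 0.00204/0.058272 ≈ 0.0350
P(Cato | marker) = 0.00238/0.058272 ≈ 0.0408
P(Arden | marker) = 0.02928/0.058272 ≈ 0.5025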